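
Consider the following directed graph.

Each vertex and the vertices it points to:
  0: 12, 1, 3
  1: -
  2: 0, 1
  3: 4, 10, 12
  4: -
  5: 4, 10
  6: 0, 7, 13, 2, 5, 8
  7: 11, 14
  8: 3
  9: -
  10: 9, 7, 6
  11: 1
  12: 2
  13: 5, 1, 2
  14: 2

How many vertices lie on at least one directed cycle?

A vertex is on a directed cycle iff it belongs to a strongly connected component of size ≥ 2 (or has a self-loop).
The vertices on cycles are {0, 2, 3, 5, 6, 7, 8, 10, 12, 13, 14} — 11 in total.

11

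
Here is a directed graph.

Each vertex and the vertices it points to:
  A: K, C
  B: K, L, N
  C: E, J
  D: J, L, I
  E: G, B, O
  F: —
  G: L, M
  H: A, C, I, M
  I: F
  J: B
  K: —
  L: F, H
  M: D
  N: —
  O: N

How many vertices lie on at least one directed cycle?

A vertex is on a directed cycle iff it belongs to a strongly connected component of size ≥ 2 (or has a self-loop).
The vertices on cycles are {A, B, C, D, E, G, H, J, L, M} — 10 in total.

10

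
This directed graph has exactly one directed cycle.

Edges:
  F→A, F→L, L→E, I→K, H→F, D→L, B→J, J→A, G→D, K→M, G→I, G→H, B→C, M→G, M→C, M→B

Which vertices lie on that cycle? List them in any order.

DFS with gray/black marking from M:
M gray
  B gray
    C gray
    C black
    J gray
      A gray
      A black
    J black
  B black
  M→C: C black — skip
  G gray
    I gray
      K gray
        K→M: M is gray → back edge
Back edge closes the cycle M → G → I → K → M; its vertices are {G, I, K, M}.

G, I, K, M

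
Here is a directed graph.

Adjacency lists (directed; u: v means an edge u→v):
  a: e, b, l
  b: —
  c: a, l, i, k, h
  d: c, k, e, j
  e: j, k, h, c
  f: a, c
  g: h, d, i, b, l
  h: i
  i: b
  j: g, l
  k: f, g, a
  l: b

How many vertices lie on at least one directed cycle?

A vertex is on a directed cycle iff it belongs to a strongly connected component of size ≥ 2 (or has a self-loop).
The vertices on cycles are {a, c, d, e, f, g, j, k} — 8 in total.

8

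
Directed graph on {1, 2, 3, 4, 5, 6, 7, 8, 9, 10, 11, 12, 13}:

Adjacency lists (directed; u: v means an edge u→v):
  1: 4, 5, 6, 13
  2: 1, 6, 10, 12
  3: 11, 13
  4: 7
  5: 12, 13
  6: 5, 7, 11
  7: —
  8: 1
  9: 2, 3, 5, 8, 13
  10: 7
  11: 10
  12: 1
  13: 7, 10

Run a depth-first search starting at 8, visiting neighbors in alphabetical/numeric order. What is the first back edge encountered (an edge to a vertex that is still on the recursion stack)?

12→1

DFS from 8 (visiting neighbors in alphabetical/numeric order); mark gray on enter, black on exit:
8 gray
  1 gray
    4 gray
      7 gray
      7 black
    4 black
    5 gray
      12 gray
        12→1: 1 is gray → back edge
First back edge: 12 → 1.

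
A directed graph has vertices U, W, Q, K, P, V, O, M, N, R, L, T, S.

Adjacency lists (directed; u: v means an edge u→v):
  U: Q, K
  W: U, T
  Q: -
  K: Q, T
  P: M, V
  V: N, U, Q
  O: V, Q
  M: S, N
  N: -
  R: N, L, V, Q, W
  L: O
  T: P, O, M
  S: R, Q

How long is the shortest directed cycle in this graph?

5

For each vertex v, BFS finds the shortest path from v back to v.
The shortest such closed walk is R → W → T → M → S → R, length 5.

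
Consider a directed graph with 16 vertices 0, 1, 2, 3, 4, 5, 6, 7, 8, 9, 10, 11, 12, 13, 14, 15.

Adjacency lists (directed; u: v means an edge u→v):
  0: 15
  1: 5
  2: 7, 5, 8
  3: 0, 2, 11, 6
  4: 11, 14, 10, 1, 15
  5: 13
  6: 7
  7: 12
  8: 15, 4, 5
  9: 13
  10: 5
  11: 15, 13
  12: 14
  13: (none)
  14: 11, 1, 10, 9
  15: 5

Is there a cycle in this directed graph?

No

DFS with white/gray/black marking, starting from 5:
5 gray
  13 gray
  13 black
5 black
0 gray
  15 gray
    15→5: 5 black — skip
  15 black
0 black
1 gray
  1→5: 5 black — skip
1 black
2 gray
  7 gray
    12 gray
      14 gray
        11 gray
          11→15: 15 black — skip
          11→13: 13 black — skip
        11 black
        14→1: 1 black — skip
        10 gray
          10→5: 5 black — skip
        10 black
        9 gray
          9→13: 13 black — skip
        9 black
      14 black
    12 black
  7 black
  2→5: 5 black — skip
  8 gray
    8→15: 15 black — skip
    4 gray
      4→11: 11 black — skip
      4→14: 14 black — skip
      4→10: 10 black — skip
      4→1: 1 black — skip
      4→15: 15 black — skip
    4 black
    8→5: 5 black — skip
  8 black
2 black
3 gray
  3→0: 0 black — skip
  3→2: 2 black — skip
  3→11: 11 black — skip
  6 gray
    6→7: 7 black — skip
  6 black
3 black
Every edge goes to a white or black vertex — no back edge, so the graph is acyclic.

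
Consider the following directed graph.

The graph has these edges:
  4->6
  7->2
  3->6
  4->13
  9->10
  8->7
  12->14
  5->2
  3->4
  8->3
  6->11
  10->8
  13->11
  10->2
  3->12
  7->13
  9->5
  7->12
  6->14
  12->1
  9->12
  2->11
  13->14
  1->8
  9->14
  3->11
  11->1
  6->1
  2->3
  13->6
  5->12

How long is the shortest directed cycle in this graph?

4

For each vertex v, BFS finds the shortest path from v back to v.
The shortest such closed walk is 8 → 3 → 12 → 1 → 8, length 4.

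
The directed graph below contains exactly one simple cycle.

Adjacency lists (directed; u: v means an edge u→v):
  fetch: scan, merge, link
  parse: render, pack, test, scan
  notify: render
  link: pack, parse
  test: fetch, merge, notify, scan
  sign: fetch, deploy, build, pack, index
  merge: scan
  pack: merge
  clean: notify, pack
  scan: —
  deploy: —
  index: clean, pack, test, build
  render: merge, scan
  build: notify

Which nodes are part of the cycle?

DFS with gray/black marking from test:
test gray
  fetch gray
    scan gray
    scan black
    merge gray
      merge→scan: scan black — skip
    merge black
    link gray
      pack gray
        pack→merge: merge black — skip
      pack black
      parse gray
        render gray
          render→merge: merge black — skip
          render→scan: scan black — skip
        render black
        parse→pack: pack black — skip
        parse→test: test is gray → back edge
Back edge closes the cycle test → fetch → link → parse → test; its vertices are {link, test, fetch, parse}.

link, test, fetch, parse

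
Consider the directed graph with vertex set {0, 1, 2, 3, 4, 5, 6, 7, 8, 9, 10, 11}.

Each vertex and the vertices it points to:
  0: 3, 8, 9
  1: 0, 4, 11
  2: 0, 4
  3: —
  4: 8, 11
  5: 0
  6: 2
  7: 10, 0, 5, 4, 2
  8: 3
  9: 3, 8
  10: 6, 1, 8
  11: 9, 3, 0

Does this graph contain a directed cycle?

No

DFS with white/gray/black marking, starting from 3:
3 gray
3 black
0 gray
  0→3: 3 black — skip
  8 gray
    8→3: 3 black — skip
  8 black
  9 gray
    9→3: 3 black — skip
    9→8: 8 black — skip
  9 black
0 black
1 gray
  1→0: 0 black — skip
  4 gray
    4→8: 8 black — skip
    11 gray
      11→9: 9 black — skip
      11→3: 3 black — skip
      11→0: 0 black — skip
    11 black
  4 black
  1→11: 11 black — skip
1 black
2 gray
  2→0: 0 black — skip
  2→4: 4 black — skip
2 black
5 gray
  5→0: 0 black — skip
5 black
6 gray
  6→2: 2 black — skip
6 black
7 gray
  10 gray
    10→6: 6 black — skip
    10→1: 1 black — skip
    10→8: 8 black — skip
  10 black
  7→0: 0 black — skip
  7→5: 5 black — skip
  7→4: 4 black — skip
  7→2: 2 black — skip
7 black
Every edge goes to a white or black vertex — no back edge, so the graph is acyclic.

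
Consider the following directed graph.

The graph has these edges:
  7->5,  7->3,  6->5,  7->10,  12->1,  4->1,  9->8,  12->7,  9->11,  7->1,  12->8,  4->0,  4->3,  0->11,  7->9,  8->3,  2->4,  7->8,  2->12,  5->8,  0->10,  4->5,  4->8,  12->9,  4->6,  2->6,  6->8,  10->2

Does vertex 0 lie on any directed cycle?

0 is on a cycle iff 0 can reach itself via ≥1 edge.
0 → 10 → 2 → 4 → 0 — yes.

Yes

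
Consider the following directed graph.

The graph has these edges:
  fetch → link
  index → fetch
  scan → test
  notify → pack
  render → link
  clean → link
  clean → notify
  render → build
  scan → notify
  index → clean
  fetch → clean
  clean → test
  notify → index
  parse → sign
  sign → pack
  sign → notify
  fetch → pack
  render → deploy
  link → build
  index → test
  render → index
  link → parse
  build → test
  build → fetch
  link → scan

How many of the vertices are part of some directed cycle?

A vertex is on a directed cycle iff it belongs to a strongly connected component of size ≥ 2 (or has a self-loop).
The vertices on cycles are {link, scan, sign, build, clean, fetch, index, parse, notify} — 9 in total.

9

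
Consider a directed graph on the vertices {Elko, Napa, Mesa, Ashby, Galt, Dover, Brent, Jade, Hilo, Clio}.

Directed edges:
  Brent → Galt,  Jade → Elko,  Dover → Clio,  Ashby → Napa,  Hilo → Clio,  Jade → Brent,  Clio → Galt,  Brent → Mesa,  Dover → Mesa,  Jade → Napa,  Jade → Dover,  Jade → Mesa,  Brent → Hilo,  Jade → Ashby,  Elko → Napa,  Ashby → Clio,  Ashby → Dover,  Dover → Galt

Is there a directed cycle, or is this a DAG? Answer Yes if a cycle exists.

No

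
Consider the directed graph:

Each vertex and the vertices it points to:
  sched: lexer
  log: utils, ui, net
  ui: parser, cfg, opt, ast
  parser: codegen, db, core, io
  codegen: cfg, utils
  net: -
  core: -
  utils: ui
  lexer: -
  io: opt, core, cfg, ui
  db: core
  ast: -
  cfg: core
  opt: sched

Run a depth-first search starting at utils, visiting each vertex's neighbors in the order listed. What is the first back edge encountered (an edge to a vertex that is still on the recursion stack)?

codegen→utils

DFS from utils (visiting each vertex's neighbors in the order listed); mark gray on enter, black on exit:
utils gray
  ui gray
    parser gray
      codegen gray
        cfg gray
          core gray
          core black
        cfg black
        codegen→utils: utils is gray → back edge
First back edge: codegen → utils.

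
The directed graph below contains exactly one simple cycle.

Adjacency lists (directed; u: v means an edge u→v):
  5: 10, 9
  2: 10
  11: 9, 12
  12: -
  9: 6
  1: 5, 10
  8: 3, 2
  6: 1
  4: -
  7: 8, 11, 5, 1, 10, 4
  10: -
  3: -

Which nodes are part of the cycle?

1, 5, 6, 9

DFS with gray/black marking from 1:
1 gray
  5 gray
    10 gray
    10 black
    9 gray
      6 gray
        6→1: 1 is gray → back edge
Back edge closes the cycle 1 → 5 → 9 → 6 → 1; its vertices are {1, 5, 6, 9}.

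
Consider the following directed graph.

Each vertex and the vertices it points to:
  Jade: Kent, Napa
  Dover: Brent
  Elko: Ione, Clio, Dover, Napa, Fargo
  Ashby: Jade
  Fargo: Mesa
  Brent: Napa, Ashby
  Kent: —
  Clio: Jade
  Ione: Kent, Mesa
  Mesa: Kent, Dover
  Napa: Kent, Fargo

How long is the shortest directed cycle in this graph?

For each vertex v, BFS finds the shortest path from v back to v.
The shortest such closed walk is Dover → Brent → Napa → Fargo → Mesa → Dover, length 5.

5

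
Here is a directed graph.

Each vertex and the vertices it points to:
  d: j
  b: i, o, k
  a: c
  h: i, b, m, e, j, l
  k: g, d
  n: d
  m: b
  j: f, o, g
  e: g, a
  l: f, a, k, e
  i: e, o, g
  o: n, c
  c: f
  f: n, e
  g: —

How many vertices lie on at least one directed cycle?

A vertex is on a directed cycle iff it belongs to a strongly connected component of size ≥ 2 (or has a self-loop).
The vertices on cycles are {a, c, d, e, f, j, n, o} — 8 in total.

8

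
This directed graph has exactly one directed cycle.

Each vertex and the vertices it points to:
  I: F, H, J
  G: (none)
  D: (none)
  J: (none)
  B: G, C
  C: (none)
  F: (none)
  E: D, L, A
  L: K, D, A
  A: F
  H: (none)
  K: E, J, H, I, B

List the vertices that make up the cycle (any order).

E, K, L

DFS with gray/black marking from E:
E gray
  D gray
  D black
  L gray
    K gray
      K→E: E is gray → back edge
Back edge closes the cycle E → L → K → E; its vertices are {E, K, L}.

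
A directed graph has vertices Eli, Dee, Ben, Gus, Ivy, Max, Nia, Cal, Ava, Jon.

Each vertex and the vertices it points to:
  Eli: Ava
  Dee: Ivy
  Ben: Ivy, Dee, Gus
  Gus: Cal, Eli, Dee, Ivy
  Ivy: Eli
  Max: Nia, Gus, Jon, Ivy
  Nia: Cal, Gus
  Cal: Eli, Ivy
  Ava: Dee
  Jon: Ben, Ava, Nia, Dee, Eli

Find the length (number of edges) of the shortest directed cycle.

4

For each vertex v, BFS finds the shortest path from v back to v.
The shortest such closed walk is Ava → Dee → Ivy → Eli → Ava, length 4.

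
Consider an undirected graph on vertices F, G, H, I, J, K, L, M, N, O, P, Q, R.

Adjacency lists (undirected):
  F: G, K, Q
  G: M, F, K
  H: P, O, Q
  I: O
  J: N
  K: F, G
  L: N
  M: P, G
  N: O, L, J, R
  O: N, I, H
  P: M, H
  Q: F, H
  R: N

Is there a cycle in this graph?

Yes

DFS, tracking each vertex's parent; an edge to a visited non-parent vertex closes a cycle.
Start from H:
visit H (parent –)
  visit P (parent H)
    visit M (parent P)
      M–P: parent, skip
      visit G (parent M)
        G–M: parent, skip
        visit F (parent G)
          F–G: parent, skip
          visit K (parent F)
            K–F: parent, skip
            K–G: G visited and ≠ parent → cycle
Cycle: G – F – K – G.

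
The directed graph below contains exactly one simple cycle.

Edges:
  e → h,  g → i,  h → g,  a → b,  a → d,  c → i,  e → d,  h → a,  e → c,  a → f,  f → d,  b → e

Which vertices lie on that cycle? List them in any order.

DFS with gray/black marking from h:
h gray
  a gray
    b gray
      e gray
        d gray
        d black
        c gray
          i gray
          i black
        c black
        e→h: h is gray → back edge
Back edge closes the cycle h → a → b → e → h; its vertices are {a, b, e, h}.

a, b, e, h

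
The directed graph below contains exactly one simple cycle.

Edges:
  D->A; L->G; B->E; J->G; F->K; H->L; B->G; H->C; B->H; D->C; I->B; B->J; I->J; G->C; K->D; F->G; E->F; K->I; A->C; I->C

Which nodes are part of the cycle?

B, E, F, I, K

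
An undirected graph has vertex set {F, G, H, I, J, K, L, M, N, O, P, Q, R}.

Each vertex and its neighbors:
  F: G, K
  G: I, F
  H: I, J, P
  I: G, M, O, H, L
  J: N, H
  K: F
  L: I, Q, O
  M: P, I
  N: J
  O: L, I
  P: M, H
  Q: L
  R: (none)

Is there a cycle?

DFS, tracking each vertex's parent; an edge to a visited non-parent vertex closes a cycle.
Start from G:
visit G (parent –)
  visit I (parent G)
    I–G: parent, skip
    visit M (parent I)
      visit P (parent M)
        P–M: parent, skip
        visit H (parent P)
          H–I: I visited and ≠ parent → cycle
Cycle: I – M – P – H – I.

Yes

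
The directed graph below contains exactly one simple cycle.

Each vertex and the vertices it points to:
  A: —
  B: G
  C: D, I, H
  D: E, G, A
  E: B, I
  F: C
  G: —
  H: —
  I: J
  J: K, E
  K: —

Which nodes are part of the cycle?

E, I, J

DFS with gray/black marking from E:
E gray
  B gray
    G gray
    G black
  B black
  I gray
    J gray
      K gray
      K black
      J→E: E is gray → back edge
Back edge closes the cycle E → I → J → E; its vertices are {E, I, J}.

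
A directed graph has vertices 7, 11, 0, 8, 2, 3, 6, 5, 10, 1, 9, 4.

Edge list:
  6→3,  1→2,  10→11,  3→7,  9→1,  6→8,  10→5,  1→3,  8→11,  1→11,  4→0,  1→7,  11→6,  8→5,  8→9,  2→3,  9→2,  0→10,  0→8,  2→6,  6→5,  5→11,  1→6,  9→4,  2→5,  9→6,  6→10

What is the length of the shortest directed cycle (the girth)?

3

For each vertex v, BFS finds the shortest path from v back to v.
The shortest such closed walk is 9 → 6 → 8 → 9, length 3.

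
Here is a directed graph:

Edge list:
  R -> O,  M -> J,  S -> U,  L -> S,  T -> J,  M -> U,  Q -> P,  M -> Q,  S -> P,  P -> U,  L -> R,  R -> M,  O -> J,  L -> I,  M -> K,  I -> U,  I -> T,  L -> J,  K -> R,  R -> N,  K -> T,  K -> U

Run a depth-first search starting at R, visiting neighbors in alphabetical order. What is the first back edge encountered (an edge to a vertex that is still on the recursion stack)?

K->R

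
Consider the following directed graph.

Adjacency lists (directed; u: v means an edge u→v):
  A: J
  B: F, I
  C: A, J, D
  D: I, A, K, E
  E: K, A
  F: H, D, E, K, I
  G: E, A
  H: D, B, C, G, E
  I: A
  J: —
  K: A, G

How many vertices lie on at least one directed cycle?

A vertex is on a directed cycle iff it belongs to a strongly connected component of size ≥ 2 (or has a self-loop).
The vertices on cycles are {B, E, F, G, H, K} — 6 in total.

6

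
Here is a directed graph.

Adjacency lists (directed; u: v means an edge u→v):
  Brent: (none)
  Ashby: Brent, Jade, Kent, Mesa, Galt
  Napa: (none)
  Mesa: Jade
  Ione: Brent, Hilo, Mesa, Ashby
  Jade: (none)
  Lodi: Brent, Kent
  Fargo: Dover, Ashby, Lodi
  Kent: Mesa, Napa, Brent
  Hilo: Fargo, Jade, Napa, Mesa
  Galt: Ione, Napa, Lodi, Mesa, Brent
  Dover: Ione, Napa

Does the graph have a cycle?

Yes

DFS with white/gray/black marking, starting from Hilo:
Hilo gray
  Fargo gray
    Dover gray
      Ione gray
        Brent gray
        Brent black
        Ione→Hilo: Hilo is gray → back edge
Back edge found, so a cycle exists: Hilo → Fargo → Dover → Ione → Hilo.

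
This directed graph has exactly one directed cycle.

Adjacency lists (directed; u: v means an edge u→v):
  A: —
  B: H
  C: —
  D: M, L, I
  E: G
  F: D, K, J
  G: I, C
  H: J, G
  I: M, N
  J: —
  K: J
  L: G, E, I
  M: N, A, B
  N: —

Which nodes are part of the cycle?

DFS with gray/black marking from M:
M gray
  N gray
  N black
  A gray
  A black
  B gray
    H gray
      J gray
      J black
      G gray
        I gray
          I→M: M is gray → back edge
Back edge closes the cycle M → B → H → G → I → M; its vertices are {B, G, H, I, M}.

B, G, H, I, M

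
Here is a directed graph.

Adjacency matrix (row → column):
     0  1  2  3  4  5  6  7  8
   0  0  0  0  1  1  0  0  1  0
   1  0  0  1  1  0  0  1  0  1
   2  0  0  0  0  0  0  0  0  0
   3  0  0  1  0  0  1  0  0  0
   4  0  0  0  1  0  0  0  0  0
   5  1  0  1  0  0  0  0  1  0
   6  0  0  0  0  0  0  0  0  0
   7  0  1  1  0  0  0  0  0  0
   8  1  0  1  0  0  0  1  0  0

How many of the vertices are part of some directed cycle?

7

A vertex is on a directed cycle iff it belongs to a strongly connected component of size ≥ 2 (or has a self-loop).
The vertices on cycles are {0, 1, 3, 4, 5, 7, 8} — 7 in total.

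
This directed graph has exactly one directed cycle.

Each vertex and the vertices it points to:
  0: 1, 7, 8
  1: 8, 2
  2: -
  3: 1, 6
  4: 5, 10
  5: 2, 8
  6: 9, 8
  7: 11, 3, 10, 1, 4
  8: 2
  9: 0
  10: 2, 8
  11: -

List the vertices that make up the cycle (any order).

DFS with gray/black marking from 7:
7 gray
  11 gray
  11 black
  3 gray
    1 gray
      8 gray
        2 gray
        2 black
      8 black
      1→2: 2 black — skip
    1 black
    6 gray
      9 gray
        0 gray
          0→1: 1 black — skip
          0→7: 7 is gray → back edge
Back edge closes the cycle 7 → 3 → 6 → 9 → 0 → 7; its vertices are {0, 3, 6, 7, 9}.

0, 3, 6, 7, 9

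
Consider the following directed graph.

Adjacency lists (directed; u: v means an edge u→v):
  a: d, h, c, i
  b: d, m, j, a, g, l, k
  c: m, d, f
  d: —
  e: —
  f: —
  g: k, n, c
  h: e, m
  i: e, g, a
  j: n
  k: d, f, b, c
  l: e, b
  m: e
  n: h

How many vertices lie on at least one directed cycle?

6

A vertex is on a directed cycle iff it belongs to a strongly connected component of size ≥ 2 (or has a self-loop).
The vertices on cycles are {a, b, g, i, k, l} — 6 in total.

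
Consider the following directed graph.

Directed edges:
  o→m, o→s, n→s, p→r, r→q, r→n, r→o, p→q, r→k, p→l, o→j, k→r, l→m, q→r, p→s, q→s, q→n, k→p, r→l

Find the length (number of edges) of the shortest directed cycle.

2

For each vertex v, BFS finds the shortest path from v back to v.
The shortest such closed walk is k → r → k, length 2.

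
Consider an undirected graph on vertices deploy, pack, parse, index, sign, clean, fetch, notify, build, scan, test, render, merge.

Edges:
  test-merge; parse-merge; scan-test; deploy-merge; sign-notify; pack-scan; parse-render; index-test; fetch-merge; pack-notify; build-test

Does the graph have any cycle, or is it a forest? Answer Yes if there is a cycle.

No

DFS, tracking each vertex's parent; an edge to a visited non-parent vertex closes a cycle.
Start from test:
visit test (parent –)
  visit build (parent test)
    build–test: parent, skip
  visit merge (parent test)
    visit deploy (parent merge)
      deploy–merge: parent, skip
    visit parse (parent merge)
      visit render (parent parse)
        render–parse: parent, skip
      parse–merge: parent, skip
    merge–test: parent, skip
    visit fetch (parent merge)
      fetch–merge: parent, skip
  visit index (parent test)
    index–test: parent, skip
  visit scan (parent test)
    scan–test: parent, skip
    visit pack (parent scan)
      visit notify (parent pack)
        notify–pack: parent, skip
        visit sign (parent notify)
          sign–notify: parent, skip
      pack–scan: parent, skip
visit clean (parent –)
No non-parent visited neighbor found — the graph is a forest.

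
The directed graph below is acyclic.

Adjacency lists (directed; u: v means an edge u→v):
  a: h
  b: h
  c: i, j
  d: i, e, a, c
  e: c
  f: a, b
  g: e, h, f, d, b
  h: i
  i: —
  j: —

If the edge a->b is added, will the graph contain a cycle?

Adding a→b creates a cycle iff b can already reach a.
Explore from b: no path reaches a. The graph stays acyclic.

No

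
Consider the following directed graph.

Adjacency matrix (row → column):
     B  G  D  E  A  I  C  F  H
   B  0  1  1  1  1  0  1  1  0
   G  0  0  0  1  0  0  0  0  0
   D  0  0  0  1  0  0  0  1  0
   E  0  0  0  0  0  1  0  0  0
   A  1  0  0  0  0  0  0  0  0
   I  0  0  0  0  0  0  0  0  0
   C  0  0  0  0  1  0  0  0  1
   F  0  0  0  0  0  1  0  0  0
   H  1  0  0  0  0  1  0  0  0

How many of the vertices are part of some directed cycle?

A vertex is on a directed cycle iff it belongs to a strongly connected component of size ≥ 2 (or has a self-loop).
The vertices on cycles are {A, B, C, H} — 4 in total.

4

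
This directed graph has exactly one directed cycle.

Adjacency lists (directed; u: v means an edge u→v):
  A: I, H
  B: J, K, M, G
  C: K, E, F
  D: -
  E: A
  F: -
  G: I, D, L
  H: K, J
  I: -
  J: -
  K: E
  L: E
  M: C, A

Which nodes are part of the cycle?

A, E, H, K

DFS with gray/black marking from A:
A gray
  I gray
  I black
  H gray
    K gray
      E gray
        E→A: A is gray → back edge
Back edge closes the cycle A → H → K → E → A; its vertices are {A, E, H, K}.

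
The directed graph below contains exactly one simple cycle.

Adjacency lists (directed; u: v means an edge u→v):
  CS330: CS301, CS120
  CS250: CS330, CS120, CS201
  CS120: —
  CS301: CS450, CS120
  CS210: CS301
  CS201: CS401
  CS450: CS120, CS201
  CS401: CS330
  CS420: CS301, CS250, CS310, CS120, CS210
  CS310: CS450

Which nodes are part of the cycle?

CS201, CS301, CS330, CS401, CS450

DFS with gray/black marking from CS201:
CS201 gray
  CS401 gray
    CS330 gray
      CS301 gray
        CS450 gray
          CS120 gray
          CS120 black
          CS450→CS201: CS201 is gray → back edge
Back edge closes the cycle CS201 → CS401 → CS330 → CS301 → CS450 → CS201; its vertices are {CS201, CS301, CS330, CS401, CS450}.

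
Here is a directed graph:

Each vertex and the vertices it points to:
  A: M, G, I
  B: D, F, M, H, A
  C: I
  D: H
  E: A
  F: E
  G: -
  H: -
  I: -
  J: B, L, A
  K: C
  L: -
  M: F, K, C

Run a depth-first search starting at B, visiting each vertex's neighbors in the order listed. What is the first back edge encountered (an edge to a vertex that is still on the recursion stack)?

DFS from B (visiting each vertex's neighbors in the order listed); mark gray on enter, black on exit:
B gray
  D gray
    H gray
    H black
  D black
  F gray
    E gray
      A gray
        M gray
          M→F: F is gray → back edge
First back edge: M → F.

M→F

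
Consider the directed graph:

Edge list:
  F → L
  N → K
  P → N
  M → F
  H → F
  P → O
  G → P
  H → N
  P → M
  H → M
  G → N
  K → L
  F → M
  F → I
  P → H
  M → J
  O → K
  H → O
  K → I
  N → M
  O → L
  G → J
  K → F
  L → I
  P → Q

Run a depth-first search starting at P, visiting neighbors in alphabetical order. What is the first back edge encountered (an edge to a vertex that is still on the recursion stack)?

M→F

DFS from P (visiting neighbors in alphabetical order); mark gray on enter, black on exit:
P gray
  H gray
    F gray
      I gray
      I black
      L gray
        L→I: I black — skip
      L black
      M gray
        M→F: F is gray → back edge
First back edge: M → F.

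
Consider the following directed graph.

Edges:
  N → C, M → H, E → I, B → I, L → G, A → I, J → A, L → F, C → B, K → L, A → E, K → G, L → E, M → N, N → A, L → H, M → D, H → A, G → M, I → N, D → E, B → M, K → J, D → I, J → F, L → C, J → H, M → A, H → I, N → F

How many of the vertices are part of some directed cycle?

9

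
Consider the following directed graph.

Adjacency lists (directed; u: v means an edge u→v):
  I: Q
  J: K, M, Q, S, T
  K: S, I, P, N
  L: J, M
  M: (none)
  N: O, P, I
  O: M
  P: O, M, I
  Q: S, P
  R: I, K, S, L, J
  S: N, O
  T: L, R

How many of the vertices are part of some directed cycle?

9

A vertex is on a directed cycle iff it belongs to a strongly connected component of size ≥ 2 (or has a self-loop).
The vertices on cycles are {I, J, L, N, P, Q, R, S, T} — 9 in total.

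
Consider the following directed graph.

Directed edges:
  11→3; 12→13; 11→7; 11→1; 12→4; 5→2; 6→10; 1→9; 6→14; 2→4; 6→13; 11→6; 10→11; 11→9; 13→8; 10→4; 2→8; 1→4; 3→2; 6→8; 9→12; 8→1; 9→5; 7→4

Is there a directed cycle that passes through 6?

6 is on a cycle iff 6 can reach itself via ≥1 edge.
6 → 10 → 11 → 6 — yes.

Yes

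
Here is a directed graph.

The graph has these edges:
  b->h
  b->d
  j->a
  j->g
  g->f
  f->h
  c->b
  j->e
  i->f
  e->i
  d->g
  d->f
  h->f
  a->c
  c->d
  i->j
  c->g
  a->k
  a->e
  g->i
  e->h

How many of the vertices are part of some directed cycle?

10

A vertex is on a directed cycle iff it belongs to a strongly connected component of size ≥ 2 (or has a self-loop).
The vertices on cycles are {a, b, c, d, e, f, g, h, i, j} — 10 in total.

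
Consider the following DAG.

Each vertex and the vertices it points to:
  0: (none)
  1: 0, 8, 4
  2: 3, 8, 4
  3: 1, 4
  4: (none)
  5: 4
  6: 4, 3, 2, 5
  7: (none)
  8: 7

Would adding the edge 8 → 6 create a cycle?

Yes

Adding 8→6 creates a cycle iff 6 can already reach 8.
Path from 6: 6 → 2 → 8.
So 6 → … → 8 → 6 is a cycle.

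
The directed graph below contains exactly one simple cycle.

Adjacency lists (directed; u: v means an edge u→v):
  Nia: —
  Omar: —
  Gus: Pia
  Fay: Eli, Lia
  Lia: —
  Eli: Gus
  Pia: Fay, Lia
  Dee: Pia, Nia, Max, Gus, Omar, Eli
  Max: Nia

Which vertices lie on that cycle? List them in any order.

DFS with gray/black marking from Pia:
Pia gray
  Fay gray
    Eli gray
      Gus gray
        Gus→Pia: Pia is gray → back edge
Back edge closes the cycle Pia → Fay → Eli → Gus → Pia; its vertices are {Eli, Fay, Gus, Pia}.

Eli, Fay, Gus, Pia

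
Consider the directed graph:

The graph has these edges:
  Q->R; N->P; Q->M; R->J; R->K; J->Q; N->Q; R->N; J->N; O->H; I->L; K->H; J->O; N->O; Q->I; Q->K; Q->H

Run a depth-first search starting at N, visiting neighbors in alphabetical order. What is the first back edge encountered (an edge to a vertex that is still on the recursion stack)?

J->N

DFS from N (visiting neighbors in alphabetical order); mark gray on enter, black on exit:
N gray
  O gray
    H gray
    H black
  O black
  P gray
  P black
  Q gray
    Q→H: H black — skip
    I gray
      L gray
      L black
    I black
    K gray
      K→H: H black — skip
    K black
    M gray
    M black
    R gray
      J gray
        J→N: N is gray → back edge
First back edge: J → N.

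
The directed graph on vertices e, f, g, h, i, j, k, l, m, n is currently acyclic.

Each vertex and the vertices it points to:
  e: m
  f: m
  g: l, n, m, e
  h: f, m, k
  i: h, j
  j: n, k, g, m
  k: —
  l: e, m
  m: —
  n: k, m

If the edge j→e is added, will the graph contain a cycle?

Adding j→e creates a cycle iff e can already reach j.
Explore from e: no path reaches j. The graph stays acyclic.

No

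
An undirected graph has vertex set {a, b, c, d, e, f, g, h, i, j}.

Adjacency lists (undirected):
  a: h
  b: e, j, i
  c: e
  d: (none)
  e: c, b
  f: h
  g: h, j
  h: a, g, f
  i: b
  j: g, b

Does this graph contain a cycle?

DFS, tracking each vertex's parent; an edge to a visited non-parent vertex closes a cycle.
Start from f:
visit f (parent –)
  visit h (parent f)
    visit a (parent h)
      a–h: parent, skip
    visit g (parent h)
      g–h: parent, skip
      visit j (parent g)
        j–g: parent, skip
        visit b (parent j)
          visit e (parent b)
            visit c (parent e)
              c–e: parent, skip
            e–b: parent, skip
          b–j: parent, skip
          visit i (parent b)
            i–b: parent, skip
    h–f: parent, skip
visit d (parent –)
No non-parent visited neighbor found — the graph is a forest.

No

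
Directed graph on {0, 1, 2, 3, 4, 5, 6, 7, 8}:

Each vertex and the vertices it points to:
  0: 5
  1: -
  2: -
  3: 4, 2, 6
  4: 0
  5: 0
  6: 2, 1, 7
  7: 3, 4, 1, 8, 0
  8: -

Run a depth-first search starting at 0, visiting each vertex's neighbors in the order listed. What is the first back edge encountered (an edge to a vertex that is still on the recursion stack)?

DFS from 0 (visiting each vertex's neighbors in the order listed); mark gray on enter, black on exit:
0 gray
  5 gray
    5→0: 0 is gray → back edge
First back edge: 5 → 0.

5->0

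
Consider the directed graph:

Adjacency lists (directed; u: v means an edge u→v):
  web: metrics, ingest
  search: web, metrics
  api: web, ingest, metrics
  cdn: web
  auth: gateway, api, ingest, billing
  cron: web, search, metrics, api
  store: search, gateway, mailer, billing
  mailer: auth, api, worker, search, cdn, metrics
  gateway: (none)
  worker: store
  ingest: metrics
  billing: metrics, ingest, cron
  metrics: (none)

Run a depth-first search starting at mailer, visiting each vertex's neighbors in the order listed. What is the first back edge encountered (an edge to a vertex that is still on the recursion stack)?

store->mailer

DFS from mailer (visiting each vertex's neighbors in the order listed); mark gray on enter, black on exit:
mailer gray
  auth gray
    gateway gray
    gateway black
    api gray
      web gray
        metrics gray
        metrics black
        ingest gray
          ingest→metrics: metrics black — skip
        ingest black
      web black
      api→ingest: ingest black — skip
      api→metrics: metrics black — skip
    api black
    auth→ingest: ingest black — skip
    billing gray
      billing→metrics: metrics black — skip
      billing→ingest: ingest black — skip
      cron gray
        cron→web: web black — skip
        search gray
          search→web: web black — skip
          search→metrics: metrics black — skip
        search black
        cron→metrics: metrics black — skip
        cron→api: api black — skip
      cron black
    billing black
  auth black
  mailer→api: api black — skip
  worker gray
    store gray
      store→search: search black — skip
      store→gateway: gateway black — skip
      store→mailer: mailer is gray → back edge
First back edge: store → mailer.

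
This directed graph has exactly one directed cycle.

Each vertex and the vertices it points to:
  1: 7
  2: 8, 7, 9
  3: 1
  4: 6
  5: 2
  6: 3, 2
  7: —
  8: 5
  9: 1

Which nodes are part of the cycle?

DFS with gray/black marking from 2:
2 gray
  8 gray
    5 gray
      5→2: 2 is gray → back edge
Back edge closes the cycle 2 → 8 → 5 → 2; its vertices are {2, 5, 8}.

2, 5, 8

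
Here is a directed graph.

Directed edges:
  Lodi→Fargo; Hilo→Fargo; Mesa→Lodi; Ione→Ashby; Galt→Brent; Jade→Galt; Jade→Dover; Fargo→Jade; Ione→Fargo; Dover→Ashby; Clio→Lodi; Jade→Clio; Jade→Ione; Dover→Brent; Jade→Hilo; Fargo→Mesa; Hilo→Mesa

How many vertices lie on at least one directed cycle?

7

A vertex is on a directed cycle iff it belongs to a strongly connected component of size ≥ 2 (or has a self-loop).
The vertices on cycles are {Clio, Hilo, Ione, Jade, Lodi, Mesa, Fargo} — 7 in total.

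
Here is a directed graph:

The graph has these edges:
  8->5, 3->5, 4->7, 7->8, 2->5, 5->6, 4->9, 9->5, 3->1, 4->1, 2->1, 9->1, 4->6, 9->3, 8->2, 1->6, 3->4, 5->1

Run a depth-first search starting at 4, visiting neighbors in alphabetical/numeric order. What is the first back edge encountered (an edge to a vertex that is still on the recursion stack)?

3→4

DFS from 4 (visiting neighbors in alphabetical/numeric order); mark gray on enter, black on exit:
4 gray
  1 gray
    6 gray
    6 black
  1 black
  4→6: 6 black — skip
  7 gray
    8 gray
      2 gray
        2→1: 1 black — skip
        5 gray
          5→1: 1 black — skip
          5→6: 6 black — skip
        5 black
      2 black
      8→5: 5 black — skip
    8 black
  7 black
  9 gray
    9→1: 1 black — skip
    3 gray
      3→1: 1 black — skip
      3→4: 4 is gray → back edge
First back edge: 3 → 4.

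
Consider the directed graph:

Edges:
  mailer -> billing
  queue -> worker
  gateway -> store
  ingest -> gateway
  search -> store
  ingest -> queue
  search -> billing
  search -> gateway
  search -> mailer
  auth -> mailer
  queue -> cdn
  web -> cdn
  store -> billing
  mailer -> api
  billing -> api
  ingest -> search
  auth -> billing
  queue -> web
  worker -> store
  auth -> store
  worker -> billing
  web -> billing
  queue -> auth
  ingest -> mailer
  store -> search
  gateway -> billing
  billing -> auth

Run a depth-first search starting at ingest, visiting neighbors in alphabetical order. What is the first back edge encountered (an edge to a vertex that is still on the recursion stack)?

DFS from ingest (visiting neighbors in alphabetical order); mark gray on enter, black on exit:
ingest gray
  gateway gray
    billing gray
      api gray
      api black
      auth gray
        auth→billing: billing is gray → back edge
First back edge: auth → billing.

auth→billing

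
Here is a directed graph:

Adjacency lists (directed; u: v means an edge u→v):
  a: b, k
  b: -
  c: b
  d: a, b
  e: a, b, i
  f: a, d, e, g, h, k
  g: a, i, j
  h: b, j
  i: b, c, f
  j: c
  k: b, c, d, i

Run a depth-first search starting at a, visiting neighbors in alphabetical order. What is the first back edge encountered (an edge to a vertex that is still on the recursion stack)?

DFS from a (visiting neighbors in alphabetical order); mark gray on enter, black on exit:
a gray
  b gray
  b black
  k gray
    k→b: b black — skip
    c gray
      c→b: b black — skip
    c black
    d gray
      d→a: a is gray → back edge
First back edge: d → a.

d->a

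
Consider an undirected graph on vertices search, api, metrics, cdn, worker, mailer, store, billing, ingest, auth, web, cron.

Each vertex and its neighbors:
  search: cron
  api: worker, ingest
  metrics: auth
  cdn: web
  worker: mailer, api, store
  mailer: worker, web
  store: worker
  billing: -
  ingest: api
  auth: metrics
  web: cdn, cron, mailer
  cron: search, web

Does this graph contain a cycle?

No

DFS, tracking each vertex's parent; an edge to a visited non-parent vertex closes a cycle.
Start from api:
visit api (parent –)
  visit worker (parent api)
    visit mailer (parent worker)
      mailer–worker: parent, skip
      visit web (parent mailer)
        visit cdn (parent web)
          cdn–web: parent, skip
        visit cron (parent web)
          visit search (parent cron)
            search–cron: parent, skip
          cron–web: parent, skip
        web–mailer: parent, skip
    worker–api: parent, skip
    visit store (parent worker)
      store–worker: parent, skip
  visit ingest (parent api)
    ingest–api: parent, skip
visit metrics (parent –)
  visit auth (parent metrics)
    auth–metrics: parent, skip
visit billing (parent –)
No non-parent visited neighbor found — the graph is a forest.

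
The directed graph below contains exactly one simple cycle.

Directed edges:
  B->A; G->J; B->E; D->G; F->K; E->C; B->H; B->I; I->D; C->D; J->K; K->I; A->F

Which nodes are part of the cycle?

DFS with gray/black marking from I:
I gray
  D gray
    G gray
      J gray
        K gray
          K→I: I is gray → back edge
Back edge closes the cycle I → D → G → J → K → I; its vertices are {D, G, I, J, K}.

D, G, I, J, K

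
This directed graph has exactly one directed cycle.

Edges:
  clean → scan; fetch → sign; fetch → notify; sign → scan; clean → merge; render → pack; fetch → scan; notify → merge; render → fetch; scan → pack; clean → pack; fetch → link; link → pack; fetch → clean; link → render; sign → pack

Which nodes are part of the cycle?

DFS with gray/black marking from fetch:
fetch gray
  notify gray
    merge gray
    merge black
  notify black
  sign gray
    pack gray
    pack black
    scan gray
      scan→pack: pack black — skip
    scan black
  sign black
  link gray
    link→pack: pack black — skip
    render gray
      render→fetch: fetch is gray → back edge
Back edge closes the cycle fetch → link → render → fetch; its vertices are {link, fetch, render}.

link, fetch, render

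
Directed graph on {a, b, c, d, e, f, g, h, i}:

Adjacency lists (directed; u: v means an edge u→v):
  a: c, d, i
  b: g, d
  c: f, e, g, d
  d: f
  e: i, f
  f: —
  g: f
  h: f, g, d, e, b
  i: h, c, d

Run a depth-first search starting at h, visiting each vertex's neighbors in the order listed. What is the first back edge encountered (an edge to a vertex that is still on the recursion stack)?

i→h

DFS from h (visiting each vertex's neighbors in the order listed); mark gray on enter, black on exit:
h gray
  f gray
  f black
  g gray
    g→f: f black — skip
  g black
  d gray
    d→f: f black — skip
  d black
  e gray
    i gray
      i→h: h is gray → back edge
First back edge: i → h.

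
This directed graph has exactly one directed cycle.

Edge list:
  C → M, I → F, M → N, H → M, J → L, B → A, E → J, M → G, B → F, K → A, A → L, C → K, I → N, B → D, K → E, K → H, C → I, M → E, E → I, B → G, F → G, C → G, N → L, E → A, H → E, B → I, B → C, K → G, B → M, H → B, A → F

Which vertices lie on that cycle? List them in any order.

B, C, H, K

DFS with gray/black marking from B:
B gray
  C gray
    M gray
      G gray
      G black
      N gray
        L gray
        L black
      N black
      E gray
        A gray
          F gray
            F→G: G black — skip
          F black
          A→L: L black — skip
        A black
        I gray
          I→N: N black — skip
          I→F: F black — skip
        I black
        J gray
          J→L: L black — skip
        J black
      E black
    M black
    K gray
      H gray
        H→E: E black — skip
        H→B: B is gray → back edge
Back edge closes the cycle B → C → K → H → B; its vertices are {B, C, H, K}.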